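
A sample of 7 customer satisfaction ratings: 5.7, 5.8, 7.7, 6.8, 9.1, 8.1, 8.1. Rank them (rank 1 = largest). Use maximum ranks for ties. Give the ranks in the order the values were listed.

7, 6, 4, 5, 1, 3, 3

Sorted (descending): 9.1, 8.1, 8.1, 7.7, 6.8, 5.8, 5.7
The 2 values of 8.1 occupy positions 2–3 → each gets rank 3.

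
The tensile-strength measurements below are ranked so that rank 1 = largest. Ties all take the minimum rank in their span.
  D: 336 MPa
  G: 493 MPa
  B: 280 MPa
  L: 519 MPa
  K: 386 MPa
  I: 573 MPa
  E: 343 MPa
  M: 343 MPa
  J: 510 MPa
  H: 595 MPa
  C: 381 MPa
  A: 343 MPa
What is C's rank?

7

Sorted (descending): 595, 573, 519, 510, 493, 386, 381, 343, 343, 343, 336, 280
The 3 values of 343 occupy positions 8–10 → each gets rank 8.
C has value 381 MPa → rank 7.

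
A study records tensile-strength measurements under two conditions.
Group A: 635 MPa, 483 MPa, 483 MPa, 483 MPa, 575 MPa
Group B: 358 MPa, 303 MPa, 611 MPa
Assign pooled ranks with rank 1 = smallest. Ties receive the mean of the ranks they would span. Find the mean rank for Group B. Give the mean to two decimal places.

3.33

Sorted (ascending): 303, 358, 483, 483, 483, 575, 611, 635
The 3 values of 483 occupy positions 3–5 → average rank 4.
Group B values → pooled ranks: 358→2, 303→1, 611→7
Mean rank = (2 + 1 + 7) / 3 = 3.33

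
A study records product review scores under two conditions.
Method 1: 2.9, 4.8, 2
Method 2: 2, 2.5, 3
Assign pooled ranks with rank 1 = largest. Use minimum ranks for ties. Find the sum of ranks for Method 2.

Sorted (descending): 4.8, 3, 2.9, 2.5, 2, 2
The 2 values of 2 occupy positions 5–6 → each gets rank 5.
Method 2 values → pooled ranks: 2→5, 2.5→4, 3→2
Rank sum = 5 + 4 + 2 = 11

11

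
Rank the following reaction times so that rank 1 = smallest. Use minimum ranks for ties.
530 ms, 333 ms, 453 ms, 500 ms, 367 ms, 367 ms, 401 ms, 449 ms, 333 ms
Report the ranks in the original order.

9, 1, 7, 8, 3, 3, 5, 6, 1

Sorted (ascending): 333, 333, 367, 367, 401, 449, 453, 500, 530
The 2 values of 333 occupy positions 1–2 → each gets rank 1.
The 2 values of 367 occupy positions 3–4 → each gets rank 3.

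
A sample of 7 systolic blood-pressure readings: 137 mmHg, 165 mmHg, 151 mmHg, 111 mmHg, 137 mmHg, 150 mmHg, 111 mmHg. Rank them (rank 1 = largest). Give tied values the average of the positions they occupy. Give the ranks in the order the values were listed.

Sorted (descending): 165, 151, 150, 137, 137, 111, 111
The 2 values of 137 occupy positions 4–5 → average rank (4+5)/2 = 4.5.
The 2 values of 111 occupy positions 6–7 → average rank (6+7)/2 = 6.5.

4.5, 1, 2, 6.5, 4.5, 3, 6.5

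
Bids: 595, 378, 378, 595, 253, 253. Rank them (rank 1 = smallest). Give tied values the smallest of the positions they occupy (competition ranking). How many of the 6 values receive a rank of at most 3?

4

Sorted (ascending): 253, 253, 378, 378, 595, 595
The 2 values of 253 occupy positions 1–2 → each gets rank 1.
The 2 values of 378 occupy positions 3–4 → each gets rank 3.
The 2 values of 595 occupy positions 5–6 → each gets rank 5.
Ranks ≤ 3: {1, 1, 3, 3} → 4 values.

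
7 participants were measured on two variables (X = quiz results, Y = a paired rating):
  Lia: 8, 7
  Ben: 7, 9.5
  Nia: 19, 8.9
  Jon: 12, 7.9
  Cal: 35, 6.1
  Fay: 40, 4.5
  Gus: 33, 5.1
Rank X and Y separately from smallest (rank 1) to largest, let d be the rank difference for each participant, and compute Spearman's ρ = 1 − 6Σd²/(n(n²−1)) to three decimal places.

Ranks of variable 1: 2, 1, 4, 3, 6, 7, 5
Ranks of variable 2: 4, 7, 6, 5, 3, 1, 2
d = r₁ − r₂: -2, -6, -2, -2, 3, 6, 3
d²: 4, 36, 4, 4, 9, 36, 9; Σd² = 102
ρ = 1 − 6·102/(7·48) = 1 − 612/336 = -0.821

-0.821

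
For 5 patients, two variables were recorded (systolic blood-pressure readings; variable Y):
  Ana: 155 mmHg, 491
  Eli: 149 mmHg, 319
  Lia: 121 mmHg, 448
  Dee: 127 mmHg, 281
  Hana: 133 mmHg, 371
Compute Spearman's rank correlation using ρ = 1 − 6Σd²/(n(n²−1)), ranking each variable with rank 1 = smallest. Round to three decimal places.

Ranks of variable 1: 5, 4, 1, 2, 3
Ranks of variable 2: 5, 2, 4, 1, 3
d = r₁ − r₂: 0, 2, -3, 1, 0
d²: 0, 4, 9, 1, 0; Σd² = 14
ρ = 1 − 6·14/(5·24) = 1 − 84/120 = 0.300

0.300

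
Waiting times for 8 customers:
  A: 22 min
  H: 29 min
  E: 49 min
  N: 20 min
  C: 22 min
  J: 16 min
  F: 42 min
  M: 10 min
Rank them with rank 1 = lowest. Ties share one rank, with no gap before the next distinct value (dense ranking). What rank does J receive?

2

Sorted (ascending): 10, 16, 20, 22, 22, 29, 42, 49
The 2 values of 22 share dense rank 4.
Remaining distinct values take the next consecutive integers.
J has value 16 min → rank 2.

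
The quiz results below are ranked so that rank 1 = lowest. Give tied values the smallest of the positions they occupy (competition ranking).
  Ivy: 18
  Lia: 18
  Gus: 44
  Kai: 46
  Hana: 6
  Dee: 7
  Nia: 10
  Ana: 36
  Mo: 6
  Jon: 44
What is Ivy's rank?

5

Sorted (ascending): 6, 6, 7, 10, 18, 18, 36, 44, 44, 46
The 2 values of 6 occupy positions 1–2 → each gets rank 1.
The 2 values of 18 occupy positions 5–6 → each gets rank 5.
The 2 values of 44 occupy positions 8–9 → each gets rank 8.
Ivy has value 18 → rank 5.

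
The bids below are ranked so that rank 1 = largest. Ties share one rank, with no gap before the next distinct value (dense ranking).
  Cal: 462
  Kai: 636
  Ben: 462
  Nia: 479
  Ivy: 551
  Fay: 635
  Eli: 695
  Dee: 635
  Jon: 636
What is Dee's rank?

Sorted (descending): 695, 636, 636, 635, 635, 551, 479, 462, 462
The 2 values of 636 share dense rank 2.
The 2 values of 635 share dense rank 3.
The 2 values of 462 share dense rank 6.
Remaining distinct values take the next consecutive integers.
Dee has value 635 → rank 3.

3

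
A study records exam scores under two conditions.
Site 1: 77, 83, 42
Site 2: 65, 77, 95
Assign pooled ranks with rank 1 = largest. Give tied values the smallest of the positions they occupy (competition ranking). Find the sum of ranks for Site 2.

9

Sorted (descending): 95, 83, 77, 77, 65, 42
The 2 values of 77 occupy positions 3–4 → each gets rank 3.
Site 2 values → pooled ranks: 65→5, 77→3, 95→1
Rank sum = 5 + 3 + 1 = 9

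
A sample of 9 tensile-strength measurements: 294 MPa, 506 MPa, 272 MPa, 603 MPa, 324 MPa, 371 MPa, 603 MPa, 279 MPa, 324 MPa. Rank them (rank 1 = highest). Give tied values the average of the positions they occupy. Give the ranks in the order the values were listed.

Sorted (descending): 603, 603, 506, 371, 324, 324, 294, 279, 272
The 2 values of 603 occupy positions 1–2 → average rank (1+2)/2 = 1.5.
The 2 values of 324 occupy positions 5–6 → average rank (5+6)/2 = 5.5.

7, 3, 9, 1.5, 5.5, 4, 1.5, 8, 5.5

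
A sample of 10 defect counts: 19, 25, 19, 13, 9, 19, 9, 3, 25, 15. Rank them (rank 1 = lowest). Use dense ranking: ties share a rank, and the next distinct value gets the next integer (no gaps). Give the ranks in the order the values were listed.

Sorted (ascending): 3, 9, 9, 13, 15, 19, 19, 19, 25, 25
The 2 values of 9 share dense rank 2.
The 3 values of 19 share dense rank 5.
The 2 values of 25 share dense rank 6.
Remaining distinct values take the next consecutive integers.

5, 6, 5, 3, 2, 5, 2, 1, 6, 4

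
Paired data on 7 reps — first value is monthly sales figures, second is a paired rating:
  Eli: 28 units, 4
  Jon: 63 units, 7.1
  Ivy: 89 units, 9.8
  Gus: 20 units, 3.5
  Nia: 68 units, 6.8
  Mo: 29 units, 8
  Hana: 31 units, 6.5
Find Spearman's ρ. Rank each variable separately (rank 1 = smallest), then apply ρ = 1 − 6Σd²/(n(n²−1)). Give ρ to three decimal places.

Ranks of variable 1: 2, 5, 7, 1, 6, 3, 4
Ranks of variable 2: 2, 5, 7, 1, 4, 6, 3
d = r₁ − r₂: 0, 0, 0, 0, 2, -3, 1
d²: 0, 0, 0, 0, 4, 9, 1; Σd² = 14
ρ = 1 − 6·14/(7·48) = 1 − 84/336 = 0.750

0.750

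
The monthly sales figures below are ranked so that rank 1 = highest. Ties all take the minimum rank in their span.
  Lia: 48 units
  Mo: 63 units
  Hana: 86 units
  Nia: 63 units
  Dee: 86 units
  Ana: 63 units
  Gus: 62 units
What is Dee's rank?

Sorted (descending): 86, 86, 63, 63, 63, 62, 48
The 2 values of 86 occupy positions 1–2 → each gets rank 1.
The 3 values of 63 occupy positions 3–5 → each gets rank 3.
Dee has value 86 units → rank 1.

1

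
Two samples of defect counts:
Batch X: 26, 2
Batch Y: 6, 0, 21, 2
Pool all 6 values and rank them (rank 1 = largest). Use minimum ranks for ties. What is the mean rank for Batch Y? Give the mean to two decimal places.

3.75

Sorted (descending): 26, 21, 6, 2, 2, 0
The 2 values of 2 occupy positions 4–5 → each gets rank 4.
Batch Y values → pooled ranks: 6→3, 0→6, 21→2, 2→4
Mean rank = (3 + 6 + 2 + 4) / 4 = 3.75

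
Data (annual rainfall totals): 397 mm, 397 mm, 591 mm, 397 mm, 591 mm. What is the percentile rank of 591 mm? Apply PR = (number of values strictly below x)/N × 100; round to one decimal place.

N = 5.
Strictly below 591: 3. Equal to 591: 2.
PR = 3/5 × 100 = 60.0

60.0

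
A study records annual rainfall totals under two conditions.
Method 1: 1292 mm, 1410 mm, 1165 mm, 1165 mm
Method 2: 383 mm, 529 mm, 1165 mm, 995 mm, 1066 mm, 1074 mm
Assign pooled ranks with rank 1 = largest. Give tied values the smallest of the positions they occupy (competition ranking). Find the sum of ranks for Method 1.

Sorted (descending): 1410, 1292, 1165, 1165, 1165, 1074, 1066, 995, 529, 383
The 3 values of 1165 occupy positions 3–5 → each gets rank 3.
Method 1 values → pooled ranks: 1292→2, 1410→1, 1165→3, 1165→3
Rank sum = 2 + 1 + 3 + 3 = 9

9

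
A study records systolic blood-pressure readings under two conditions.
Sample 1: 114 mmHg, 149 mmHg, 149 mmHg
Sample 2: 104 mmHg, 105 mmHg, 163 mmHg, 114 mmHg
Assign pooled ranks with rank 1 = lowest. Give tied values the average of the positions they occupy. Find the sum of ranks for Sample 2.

Sorted (ascending): 104, 105, 114, 114, 149, 149, 163
The 2 values of 114 occupy positions 3–4 → average rank (3+4)/2 = 3.5.
The 2 values of 149 occupy positions 5–6 → average rank (5+6)/2 = 5.5.
Sample 2 values → pooled ranks: 104→1, 105→2, 163→7, 114→3.5
Rank sum = 1 + 2 + 7 + 3.5 = 13.5

13.5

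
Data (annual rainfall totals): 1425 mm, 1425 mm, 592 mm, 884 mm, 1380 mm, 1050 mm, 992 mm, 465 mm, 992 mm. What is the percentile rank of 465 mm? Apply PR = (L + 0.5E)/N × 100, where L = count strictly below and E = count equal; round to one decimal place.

5.6

N = 9.
Strictly below 465: 0. Equal to 465: 1.
PR = (0 + 0.5·1)/9 × 100 = 5.6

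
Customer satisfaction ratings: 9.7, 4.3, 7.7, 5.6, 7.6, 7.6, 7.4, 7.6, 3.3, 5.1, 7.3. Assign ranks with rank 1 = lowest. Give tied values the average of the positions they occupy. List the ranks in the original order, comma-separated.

11, 2, 10, 4, 8, 8, 6, 8, 1, 3, 5

Sorted (ascending): 3.3, 4.3, 5.1, 5.6, 7.3, 7.4, 7.6, 7.6, 7.6, 7.7, 9.7
The 3 values of 7.6 occupy positions 7–9 → average rank 8.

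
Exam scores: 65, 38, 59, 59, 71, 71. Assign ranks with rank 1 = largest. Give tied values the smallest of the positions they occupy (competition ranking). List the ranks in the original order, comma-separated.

Sorted (descending): 71, 71, 65, 59, 59, 38
The 2 values of 71 occupy positions 1–2 → each gets rank 1.
The 2 values of 59 occupy positions 4–5 → each gets rank 4.

3, 6, 4, 4, 1, 1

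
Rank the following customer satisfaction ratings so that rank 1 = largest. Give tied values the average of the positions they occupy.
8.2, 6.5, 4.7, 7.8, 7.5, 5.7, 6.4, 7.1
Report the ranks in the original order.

Sorted (descending): 8.2, 7.8, 7.5, 7.1, 6.5, 6.4, 5.7, 4.7
No ties — each value takes its position as its rank.

1, 5, 8, 2, 3, 7, 6, 4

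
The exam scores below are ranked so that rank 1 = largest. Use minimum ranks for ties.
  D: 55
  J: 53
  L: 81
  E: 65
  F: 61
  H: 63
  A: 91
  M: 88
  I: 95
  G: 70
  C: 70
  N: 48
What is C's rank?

Sorted (descending): 95, 91, 88, 81, 70, 70, 65, 63, 61, 55, 53, 48
The 2 values of 70 occupy positions 5–6 → each gets rank 5.
C has value 70 → rank 5.

5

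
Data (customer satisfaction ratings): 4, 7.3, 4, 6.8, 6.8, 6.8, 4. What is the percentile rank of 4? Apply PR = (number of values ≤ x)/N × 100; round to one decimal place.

N = 7.
Strictly below 4: 0. Equal to 4: 3.
PR = 3/7 × 100 = 42.9

42.9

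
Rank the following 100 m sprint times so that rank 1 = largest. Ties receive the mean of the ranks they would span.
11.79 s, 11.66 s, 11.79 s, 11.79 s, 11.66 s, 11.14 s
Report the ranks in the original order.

Sorted (descending): 11.79, 11.79, 11.79, 11.66, 11.66, 11.14
The 3 values of 11.79 occupy positions 1–3 → average rank 2.
The 2 values of 11.66 occupy positions 4–5 → average rank (4+5)/2 = 4.5.

2, 4.5, 2, 2, 4.5, 6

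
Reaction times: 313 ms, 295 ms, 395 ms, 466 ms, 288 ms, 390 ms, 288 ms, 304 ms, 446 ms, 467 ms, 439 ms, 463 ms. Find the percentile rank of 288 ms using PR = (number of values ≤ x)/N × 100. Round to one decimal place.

N = 12.
Strictly below 288: 0. Equal to 288: 2.
PR = 2/12 × 100 = 16.7

16.7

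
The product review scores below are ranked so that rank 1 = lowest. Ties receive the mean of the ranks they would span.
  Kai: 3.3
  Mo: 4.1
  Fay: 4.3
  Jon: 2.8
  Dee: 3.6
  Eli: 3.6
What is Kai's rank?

2

Sorted (ascending): 2.8, 3.3, 3.6, 3.6, 4.1, 4.3
The 2 values of 3.6 occupy positions 3–4 → average rank (3+4)/2 = 3.5.
Kai has value 3.3 → rank 2.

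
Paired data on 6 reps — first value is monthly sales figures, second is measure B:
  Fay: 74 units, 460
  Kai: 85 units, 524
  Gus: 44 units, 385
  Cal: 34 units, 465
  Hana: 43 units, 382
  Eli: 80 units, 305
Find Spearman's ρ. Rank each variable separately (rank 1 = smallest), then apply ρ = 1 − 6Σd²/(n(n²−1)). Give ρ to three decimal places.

Ranks of variable 1: 4, 6, 3, 1, 2, 5
Ranks of variable 2: 4, 6, 3, 5, 2, 1
d = r₁ − r₂: 0, 0, 0, -4, 0, 4
d²: 0, 0, 0, 16, 0, 16; Σd² = 32
ρ = 1 − 6·32/(6·35) = 1 − 192/210 = 0.086

0.086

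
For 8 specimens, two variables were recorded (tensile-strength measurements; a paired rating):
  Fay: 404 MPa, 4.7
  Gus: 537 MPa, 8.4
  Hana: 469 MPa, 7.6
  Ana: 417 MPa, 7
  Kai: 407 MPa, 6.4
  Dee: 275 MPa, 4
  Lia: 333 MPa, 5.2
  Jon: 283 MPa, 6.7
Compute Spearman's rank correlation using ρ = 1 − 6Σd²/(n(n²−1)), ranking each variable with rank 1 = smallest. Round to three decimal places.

Ranks of variable 1: 4, 8, 7, 6, 5, 1, 3, 2
Ranks of variable 2: 2, 8, 7, 6, 4, 1, 3, 5
d = r₁ − r₂: 2, 0, 0, 0, 1, 0, 0, -3
d²: 4, 0, 0, 0, 1, 0, 0, 9; Σd² = 14
ρ = 1 − 6·14/(8·63) = 1 − 84/504 = 0.833

0.833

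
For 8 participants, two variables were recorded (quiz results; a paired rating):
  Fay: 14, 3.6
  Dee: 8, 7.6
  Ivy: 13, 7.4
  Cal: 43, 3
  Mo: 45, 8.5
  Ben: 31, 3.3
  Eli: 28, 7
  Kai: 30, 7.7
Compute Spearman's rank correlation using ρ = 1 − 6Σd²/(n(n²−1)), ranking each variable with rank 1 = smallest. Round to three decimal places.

-0.071

Ranks of variable 1: 3, 1, 2, 7, 8, 6, 4, 5
Ranks of variable 2: 3, 6, 5, 1, 8, 2, 4, 7
d = r₁ − r₂: 0, -5, -3, 6, 0, 4, 0, -2
d²: 0, 25, 9, 36, 0, 16, 0, 4; Σd² = 90
ρ = 1 − 6·90/(8·63) = 1 − 540/504 = -0.071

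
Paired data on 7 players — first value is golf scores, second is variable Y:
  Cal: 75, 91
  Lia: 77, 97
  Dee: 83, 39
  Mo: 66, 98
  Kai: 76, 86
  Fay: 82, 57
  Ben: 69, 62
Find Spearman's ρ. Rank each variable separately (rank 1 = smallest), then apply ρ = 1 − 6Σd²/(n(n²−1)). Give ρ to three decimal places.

-0.679

Ranks of variable 1: 3, 5, 7, 1, 4, 6, 2
Ranks of variable 2: 5, 6, 1, 7, 4, 2, 3
d = r₁ − r₂: -2, -1, 6, -6, 0, 4, -1
d²: 4, 1, 36, 36, 0, 16, 1; Σd² = 94
ρ = 1 − 6·94/(7·48) = 1 − 564/336 = -0.679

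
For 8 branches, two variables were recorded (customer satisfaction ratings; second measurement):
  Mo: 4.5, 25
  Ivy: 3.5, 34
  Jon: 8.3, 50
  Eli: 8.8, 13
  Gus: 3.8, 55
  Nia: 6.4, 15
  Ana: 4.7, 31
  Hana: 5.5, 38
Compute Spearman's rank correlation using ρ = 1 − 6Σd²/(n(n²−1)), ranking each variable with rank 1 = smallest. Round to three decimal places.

-0.405

Ranks of variable 1: 3, 1, 7, 8, 2, 6, 4, 5
Ranks of variable 2: 3, 5, 7, 1, 8, 2, 4, 6
d = r₁ − r₂: 0, -4, 0, 7, -6, 4, 0, -1
d²: 0, 16, 0, 49, 36, 16, 0, 1; Σd² = 118
ρ = 1 − 6·118/(8·63) = 1 − 708/504 = -0.405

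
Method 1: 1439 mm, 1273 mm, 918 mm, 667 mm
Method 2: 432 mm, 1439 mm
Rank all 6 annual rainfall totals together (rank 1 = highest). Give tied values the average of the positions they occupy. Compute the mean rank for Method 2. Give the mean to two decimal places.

3.75

Sorted (descending): 1439, 1439, 1273, 918, 667, 432
The 2 values of 1439 occupy positions 1–2 → average rank (1+2)/2 = 1.5.
Method 2 values → pooled ranks: 432→6, 1439→1.5
Mean rank = (6 + 1.5) / 2 = 3.75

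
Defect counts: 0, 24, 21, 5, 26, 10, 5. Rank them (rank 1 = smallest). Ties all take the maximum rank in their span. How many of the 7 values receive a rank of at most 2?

1

Sorted (ascending): 0, 5, 5, 10, 21, 24, 26
The 2 values of 5 occupy positions 2–3 → each gets rank 3.
Ranks ≤ 2: {1} → 1 value.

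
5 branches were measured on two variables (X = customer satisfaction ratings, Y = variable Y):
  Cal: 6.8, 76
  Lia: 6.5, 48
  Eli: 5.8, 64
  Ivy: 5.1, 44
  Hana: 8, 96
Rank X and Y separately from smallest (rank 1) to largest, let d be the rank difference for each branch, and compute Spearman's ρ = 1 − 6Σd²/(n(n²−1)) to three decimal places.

Ranks of variable 1: 4, 3, 2, 1, 5
Ranks of variable 2: 4, 2, 3, 1, 5
d = r₁ − r₂: 0, 1, -1, 0, 0
d²: 0, 1, 1, 0, 0; Σd² = 2
ρ = 1 − 6·2/(5·24) = 1 − 12/120 = 0.900

0.900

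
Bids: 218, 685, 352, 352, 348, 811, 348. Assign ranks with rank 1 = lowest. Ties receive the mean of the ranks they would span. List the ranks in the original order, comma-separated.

1, 6, 4.5, 4.5, 2.5, 7, 2.5

Sorted (ascending): 218, 348, 348, 352, 352, 685, 811
The 2 values of 348 occupy positions 2–3 → average rank (2+3)/2 = 2.5.
The 2 values of 352 occupy positions 4–5 → average rank (4+5)/2 = 4.5.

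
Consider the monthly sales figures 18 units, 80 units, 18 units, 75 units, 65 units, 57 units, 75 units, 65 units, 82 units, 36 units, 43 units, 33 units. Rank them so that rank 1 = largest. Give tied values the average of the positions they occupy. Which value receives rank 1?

82

Sorted (descending): 82, 80, 75, 75, 65, 65, 57, 43, 36, 33, 18, 18
The 2 values of 75 occupy positions 3–4 → average rank (3+4)/2 = 3.5.
The 2 values of 65 occupy positions 5–6 → average rank (5+6)/2 = 5.5.
The 2 values of 18 occupy positions 11–12 → average rank (11+12)/2 = 11.5.
Rank 1 → value 82.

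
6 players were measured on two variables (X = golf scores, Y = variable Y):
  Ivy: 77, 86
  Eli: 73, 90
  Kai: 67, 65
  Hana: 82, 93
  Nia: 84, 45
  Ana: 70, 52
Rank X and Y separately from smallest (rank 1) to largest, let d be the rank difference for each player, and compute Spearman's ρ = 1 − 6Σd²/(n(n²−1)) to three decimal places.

Ranks of variable 1: 4, 3, 1, 5, 6, 2
Ranks of variable 2: 4, 5, 3, 6, 1, 2
d = r₁ − r₂: 0, -2, -2, -1, 5, 0
d²: 0, 4, 4, 1, 25, 0; Σd² = 34
ρ = 1 − 6·34/(6·35) = 1 − 204/210 = 0.029

0.029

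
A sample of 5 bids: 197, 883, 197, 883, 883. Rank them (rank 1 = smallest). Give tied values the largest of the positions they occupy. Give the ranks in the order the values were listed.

Sorted (ascending): 197, 197, 883, 883, 883
The 2 values of 197 occupy positions 1–2 → each gets rank 2.
The 3 values of 883 occupy positions 3–5 → each gets rank 5.

2, 5, 2, 5, 5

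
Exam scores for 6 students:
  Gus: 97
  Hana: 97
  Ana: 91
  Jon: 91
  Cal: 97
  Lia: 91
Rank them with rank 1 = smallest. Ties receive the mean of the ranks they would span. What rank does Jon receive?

2

Sorted (ascending): 91, 91, 91, 97, 97, 97
The 3 values of 91 occupy positions 1–3 → average rank 2.
The 3 values of 97 occupy positions 4–6 → average rank 5.
Jon has value 91 → rank 2.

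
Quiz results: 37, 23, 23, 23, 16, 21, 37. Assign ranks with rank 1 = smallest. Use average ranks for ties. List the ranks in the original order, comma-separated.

Sorted (ascending): 16, 21, 23, 23, 23, 37, 37
The 3 values of 23 occupy positions 3–5 → average rank 4.
The 2 values of 37 occupy positions 6–7 → average rank (6+7)/2 = 6.5.

6.5, 4, 4, 4, 1, 2, 6.5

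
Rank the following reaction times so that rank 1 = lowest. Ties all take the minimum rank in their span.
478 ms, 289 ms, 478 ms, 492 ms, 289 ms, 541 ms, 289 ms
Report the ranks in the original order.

Sorted (ascending): 289, 289, 289, 478, 478, 492, 541
The 3 values of 289 occupy positions 1–3 → each gets rank 1.
The 2 values of 478 occupy positions 4–5 → each gets rank 4.

4, 1, 4, 6, 1, 7, 1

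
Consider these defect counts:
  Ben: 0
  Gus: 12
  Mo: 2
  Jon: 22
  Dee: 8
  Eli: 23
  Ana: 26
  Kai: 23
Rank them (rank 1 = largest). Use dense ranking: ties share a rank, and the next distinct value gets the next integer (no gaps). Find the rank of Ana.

Sorted (descending): 26, 23, 23, 22, 12, 8, 2, 0
The 2 values of 23 share dense rank 2.
Remaining distinct values take the next consecutive integers.
Ana has value 26 → rank 1.

1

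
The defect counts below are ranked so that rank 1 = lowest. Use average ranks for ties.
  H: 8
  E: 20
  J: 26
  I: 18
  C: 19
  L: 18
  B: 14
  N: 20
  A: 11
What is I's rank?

4.5

Sorted (ascending): 8, 11, 14, 18, 18, 19, 20, 20, 26
The 2 values of 18 occupy positions 4–5 → average rank (4+5)/2 = 4.5.
The 2 values of 20 occupy positions 7–8 → average rank (7+8)/2 = 7.5.
I has value 18 → rank 4.5.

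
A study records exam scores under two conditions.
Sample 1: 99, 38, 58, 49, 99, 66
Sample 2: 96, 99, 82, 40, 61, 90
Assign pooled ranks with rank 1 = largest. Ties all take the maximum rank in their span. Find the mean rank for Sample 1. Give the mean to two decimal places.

7.33

Sorted (descending): 99, 99, 99, 96, 90, 82, 66, 61, 58, 49, 40, 38
The 3 values of 99 occupy positions 1–3 → each gets rank 3.
Sample 1 values → pooled ranks: 99→3, 38→12, 58→9, 49→10, 99→3, 66→7
Mean rank = (3 + 12 + 9 + 10 + 3 + 7) / 6 = 7.33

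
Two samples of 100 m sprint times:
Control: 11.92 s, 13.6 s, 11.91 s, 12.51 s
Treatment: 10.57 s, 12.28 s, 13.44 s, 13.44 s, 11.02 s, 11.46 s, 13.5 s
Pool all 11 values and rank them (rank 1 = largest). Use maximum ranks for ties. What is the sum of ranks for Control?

21

Sorted (descending): 13.6, 13.5, 13.44, 13.44, 12.51, 12.28, 11.92, 11.91, 11.46, 11.02, 10.57
The 2 values of 13.44 occupy positions 3–4 → each gets rank 4.
Control values → pooled ranks: 11.92→7, 13.6→1, 11.91→8, 12.51→5
Rank sum = 7 + 1 + 8 + 5 = 21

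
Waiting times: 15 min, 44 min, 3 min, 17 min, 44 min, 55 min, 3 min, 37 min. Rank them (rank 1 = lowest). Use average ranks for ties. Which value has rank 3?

Sorted (ascending): 3, 3, 15, 17, 37, 44, 44, 55
The 2 values of 3 occupy positions 1–2 → average rank (1+2)/2 = 1.5.
The 2 values of 44 occupy positions 6–7 → average rank (6+7)/2 = 6.5.
Rank 3 → value 15.

15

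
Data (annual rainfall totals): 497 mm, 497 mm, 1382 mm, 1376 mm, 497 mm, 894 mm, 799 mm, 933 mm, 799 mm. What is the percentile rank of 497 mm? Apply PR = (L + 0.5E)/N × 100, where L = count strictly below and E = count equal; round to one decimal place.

16.7

N = 9.
Strictly below 497: 0. Equal to 497: 3.
PR = (0 + 0.5·3)/9 × 100 = 16.7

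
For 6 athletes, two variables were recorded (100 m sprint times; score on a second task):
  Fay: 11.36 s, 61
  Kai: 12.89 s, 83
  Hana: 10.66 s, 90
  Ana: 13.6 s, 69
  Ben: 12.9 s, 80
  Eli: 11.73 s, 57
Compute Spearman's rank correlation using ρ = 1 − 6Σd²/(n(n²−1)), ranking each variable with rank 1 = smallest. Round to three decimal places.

-0.143

Ranks of variable 1: 2, 4, 1, 6, 5, 3
Ranks of variable 2: 2, 5, 6, 3, 4, 1
d = r₁ − r₂: 0, -1, -5, 3, 1, 2
d²: 0, 1, 25, 9, 1, 4; Σd² = 40
ρ = 1 − 6·40/(6·35) = 1 − 240/210 = -0.143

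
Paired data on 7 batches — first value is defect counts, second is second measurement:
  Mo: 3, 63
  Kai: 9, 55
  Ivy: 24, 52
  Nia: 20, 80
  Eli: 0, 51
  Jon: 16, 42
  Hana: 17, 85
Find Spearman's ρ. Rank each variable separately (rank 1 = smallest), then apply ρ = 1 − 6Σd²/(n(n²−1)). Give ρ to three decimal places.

Ranks of variable 1: 2, 3, 7, 6, 1, 4, 5
Ranks of variable 2: 5, 4, 3, 6, 2, 1, 7
d = r₁ − r₂: -3, -1, 4, 0, -1, 3, -2
d²: 9, 1, 16, 0, 1, 9, 4; Σd² = 40
ρ = 1 − 6·40/(7·48) = 1 − 240/336 = 0.286

0.286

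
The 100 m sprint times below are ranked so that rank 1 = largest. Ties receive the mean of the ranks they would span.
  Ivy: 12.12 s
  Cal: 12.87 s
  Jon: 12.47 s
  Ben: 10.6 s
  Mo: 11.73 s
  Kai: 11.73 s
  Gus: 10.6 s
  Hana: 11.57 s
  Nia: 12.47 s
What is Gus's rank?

Sorted (descending): 12.87, 12.47, 12.47, 12.12, 11.73, 11.73, 11.57, 10.6, 10.6
The 2 values of 12.47 occupy positions 2–3 → average rank (2+3)/2 = 2.5.
The 2 values of 11.73 occupy positions 5–6 → average rank (5+6)/2 = 5.5.
The 2 values of 10.6 occupy positions 8–9 → average rank (8+9)/2 = 8.5.
Gus has value 10.6 s → rank 8.5.

8.5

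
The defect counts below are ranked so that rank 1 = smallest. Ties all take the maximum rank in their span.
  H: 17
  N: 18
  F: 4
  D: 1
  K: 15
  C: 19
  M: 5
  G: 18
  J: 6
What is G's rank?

8

Sorted (ascending): 1, 4, 5, 6, 15, 17, 18, 18, 19
The 2 values of 18 occupy positions 7–8 → each gets rank 8.
G has value 18 → rank 8.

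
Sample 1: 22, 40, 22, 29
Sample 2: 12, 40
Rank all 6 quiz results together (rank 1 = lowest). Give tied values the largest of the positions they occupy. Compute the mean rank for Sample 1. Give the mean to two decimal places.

Sorted (ascending): 12, 22, 22, 29, 40, 40
The 2 values of 22 occupy positions 2–3 → each gets rank 3.
The 2 values of 40 occupy positions 5–6 → each gets rank 6.
Sample 1 values → pooled ranks: 22→3, 40→6, 22→3, 29→4
Mean rank = (3 + 6 + 3 + 4) / 4 = 4.00

4.00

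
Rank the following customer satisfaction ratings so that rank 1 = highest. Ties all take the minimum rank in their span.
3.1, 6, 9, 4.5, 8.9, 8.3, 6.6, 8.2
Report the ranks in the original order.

Sorted (descending): 9, 8.9, 8.3, 8.2, 6.6, 6, 4.5, 3.1
No ties — each value takes its position as its rank.

8, 6, 1, 7, 2, 3, 5, 4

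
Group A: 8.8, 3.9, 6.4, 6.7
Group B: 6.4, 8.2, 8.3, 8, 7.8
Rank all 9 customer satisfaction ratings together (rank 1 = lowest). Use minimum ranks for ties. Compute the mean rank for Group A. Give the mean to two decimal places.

4.00

Sorted (ascending): 3.9, 6.4, 6.4, 6.7, 7.8, 8, 8.2, 8.3, 8.8
The 2 values of 6.4 occupy positions 2–3 → each gets rank 2.
Group A values → pooled ranks: 8.8→9, 3.9→1, 6.4→2, 6.7→4
Mean rank = (9 + 1 + 2 + 4) / 4 = 4.00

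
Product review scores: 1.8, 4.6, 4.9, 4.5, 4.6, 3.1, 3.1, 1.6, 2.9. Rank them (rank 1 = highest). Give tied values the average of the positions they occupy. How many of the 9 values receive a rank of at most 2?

Sorted (descending): 4.9, 4.6, 4.6, 4.5, 3.1, 3.1, 2.9, 1.8, 1.6
The 2 values of 4.6 occupy positions 2–3 → average rank (2+3)/2 = 2.5.
The 2 values of 3.1 occupy positions 5–6 → average rank (5+6)/2 = 5.5.
Ranks ≤ 2: {1} → 1 value.

1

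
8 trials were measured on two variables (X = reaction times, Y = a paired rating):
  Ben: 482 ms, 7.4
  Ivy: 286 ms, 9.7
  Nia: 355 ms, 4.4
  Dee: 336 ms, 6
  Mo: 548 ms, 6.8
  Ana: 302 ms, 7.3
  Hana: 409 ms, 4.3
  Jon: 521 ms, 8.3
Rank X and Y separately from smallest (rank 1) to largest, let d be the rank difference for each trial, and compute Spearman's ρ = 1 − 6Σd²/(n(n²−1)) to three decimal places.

Ranks of variable 1: 6, 1, 4, 3, 8, 2, 5, 7
Ranks of variable 2: 6, 8, 2, 3, 4, 5, 1, 7
d = r₁ − r₂: 0, -7, 2, 0, 4, -3, 4, 0
d²: 0, 49, 4, 0, 16, 9, 16, 0; Σd² = 94
ρ = 1 − 6·94/(8·63) = 1 − 564/504 = -0.119

-0.119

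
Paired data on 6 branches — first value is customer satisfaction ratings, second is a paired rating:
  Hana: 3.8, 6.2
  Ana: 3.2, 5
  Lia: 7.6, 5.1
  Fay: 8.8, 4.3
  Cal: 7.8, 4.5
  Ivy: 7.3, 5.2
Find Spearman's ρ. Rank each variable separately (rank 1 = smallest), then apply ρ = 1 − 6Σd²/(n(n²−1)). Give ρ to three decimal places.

Ranks of variable 1: 2, 1, 4, 6, 5, 3
Ranks of variable 2: 6, 3, 4, 1, 2, 5
d = r₁ − r₂: -4, -2, 0, 5, 3, -2
d²: 16, 4, 0, 25, 9, 4; Σd² = 58
ρ = 1 − 6·58/(6·35) = 1 − 348/210 = -0.657

-0.657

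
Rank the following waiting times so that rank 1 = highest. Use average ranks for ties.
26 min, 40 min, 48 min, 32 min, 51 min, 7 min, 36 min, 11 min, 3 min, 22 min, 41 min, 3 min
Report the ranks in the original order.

7, 4, 2, 6, 1, 10, 5, 9, 11.5, 8, 3, 11.5

Sorted (descending): 51, 48, 41, 40, 36, 32, 26, 22, 11, 7, 3, 3
The 2 values of 3 occupy positions 11–12 → average rank (11+12)/2 = 11.5.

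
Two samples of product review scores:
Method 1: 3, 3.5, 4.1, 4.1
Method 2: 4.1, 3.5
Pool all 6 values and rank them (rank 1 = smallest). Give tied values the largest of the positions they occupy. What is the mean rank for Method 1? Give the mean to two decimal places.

Sorted (ascending): 3, 3.5, 3.5, 4.1, 4.1, 4.1
The 2 values of 3.5 occupy positions 2–3 → each gets rank 3.
The 3 values of 4.1 occupy positions 4–6 → each gets rank 6.
Method 1 values → pooled ranks: 3→1, 3.5→3, 4.1→6, 4.1→6
Mean rank = (1 + 3 + 6 + 6) / 4 = 4.00

4.00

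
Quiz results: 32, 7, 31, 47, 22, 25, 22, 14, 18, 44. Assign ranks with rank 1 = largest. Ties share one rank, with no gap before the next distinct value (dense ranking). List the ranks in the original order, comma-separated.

3, 9, 4, 1, 6, 5, 6, 8, 7, 2

Sorted (descending): 47, 44, 32, 31, 25, 22, 22, 18, 14, 7
The 2 values of 22 share dense rank 6.
Remaining distinct values take the next consecutive integers.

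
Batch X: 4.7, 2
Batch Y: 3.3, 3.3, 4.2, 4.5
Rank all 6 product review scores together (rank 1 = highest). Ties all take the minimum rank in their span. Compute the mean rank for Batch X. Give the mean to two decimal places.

3.50

Sorted (descending): 4.7, 4.5, 4.2, 3.3, 3.3, 2
The 2 values of 3.3 occupy positions 4–5 → each gets rank 4.
Batch X values → pooled ranks: 4.7→1, 2→6
Mean rank = (1 + 6) / 2 = 3.50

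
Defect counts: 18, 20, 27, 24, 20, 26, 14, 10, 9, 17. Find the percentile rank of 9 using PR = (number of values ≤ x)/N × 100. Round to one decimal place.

10.0

N = 10.
Strictly below 9: 0. Equal to 9: 1.
PR = 1/10 × 100 = 10.0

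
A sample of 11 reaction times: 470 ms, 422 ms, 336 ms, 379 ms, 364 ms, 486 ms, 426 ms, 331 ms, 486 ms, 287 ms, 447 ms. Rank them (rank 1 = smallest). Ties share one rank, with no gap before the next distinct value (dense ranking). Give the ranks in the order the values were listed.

Sorted (ascending): 287, 331, 336, 364, 379, 422, 426, 447, 470, 486, 486
The 2 values of 486 share dense rank 10.
Remaining distinct values take the next consecutive integers.

9, 6, 3, 5, 4, 10, 7, 2, 10, 1, 8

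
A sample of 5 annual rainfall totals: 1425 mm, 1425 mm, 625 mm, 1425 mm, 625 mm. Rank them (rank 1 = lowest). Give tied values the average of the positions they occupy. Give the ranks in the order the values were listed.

Sorted (ascending): 625, 625, 1425, 1425, 1425
The 2 values of 625 occupy positions 1–2 → average rank (1+2)/2 = 1.5.
The 3 values of 1425 occupy positions 3–5 → average rank 4.

4, 4, 1.5, 4, 1.5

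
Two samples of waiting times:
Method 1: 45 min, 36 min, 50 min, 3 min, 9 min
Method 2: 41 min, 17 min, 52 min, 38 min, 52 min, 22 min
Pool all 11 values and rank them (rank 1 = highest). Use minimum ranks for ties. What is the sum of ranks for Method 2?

Sorted (descending): 52, 52, 50, 45, 41, 38, 36, 22, 17, 9, 3
The 2 values of 52 occupy positions 1–2 → each gets rank 1.
Method 2 values → pooled ranks: 41→5, 17→9, 52→1, 38→6, 52→1, 22→8
Rank sum = 5 + 9 + 1 + 6 + 1 + 8 = 30

30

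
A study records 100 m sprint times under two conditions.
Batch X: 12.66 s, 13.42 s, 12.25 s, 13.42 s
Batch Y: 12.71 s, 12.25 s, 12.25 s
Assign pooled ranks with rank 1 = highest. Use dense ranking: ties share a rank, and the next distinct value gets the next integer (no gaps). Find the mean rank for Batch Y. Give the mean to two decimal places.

Sorted (descending): 13.42, 13.42, 12.71, 12.66, 12.25, 12.25, 12.25
The 2 values of 13.42 share dense rank 1.
The 3 values of 12.25 share dense rank 4.
Remaining distinct values take the next consecutive integers.
Batch Y values → pooled ranks: 12.71→2, 12.25→4, 12.25→4
Mean rank = (2 + 4 + 4) / 3 = 3.33

3.33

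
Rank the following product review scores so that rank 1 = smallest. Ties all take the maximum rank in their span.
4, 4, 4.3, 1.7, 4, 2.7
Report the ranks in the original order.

Sorted (ascending): 1.7, 2.7, 4, 4, 4, 4.3
The 3 values of 4 occupy positions 3–5 → each gets rank 5.

5, 5, 6, 1, 5, 2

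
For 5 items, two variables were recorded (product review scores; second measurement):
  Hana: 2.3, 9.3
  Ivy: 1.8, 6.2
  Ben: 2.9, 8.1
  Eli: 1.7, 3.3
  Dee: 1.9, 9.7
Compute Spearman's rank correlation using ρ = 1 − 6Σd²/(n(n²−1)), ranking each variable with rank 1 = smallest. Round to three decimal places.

0.600

Ranks of variable 1: 4, 2, 5, 1, 3
Ranks of variable 2: 4, 2, 3, 1, 5
d = r₁ − r₂: 0, 0, 2, 0, -2
d²: 0, 0, 4, 0, 4; Σd² = 8
ρ = 1 − 6·8/(5·24) = 1 − 48/120 = 0.600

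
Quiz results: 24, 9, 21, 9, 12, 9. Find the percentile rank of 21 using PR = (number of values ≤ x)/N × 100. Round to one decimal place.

N = 6.
Strictly below 21: 4. Equal to 21: 1.
PR = 5/6 × 100 = 83.3

83.3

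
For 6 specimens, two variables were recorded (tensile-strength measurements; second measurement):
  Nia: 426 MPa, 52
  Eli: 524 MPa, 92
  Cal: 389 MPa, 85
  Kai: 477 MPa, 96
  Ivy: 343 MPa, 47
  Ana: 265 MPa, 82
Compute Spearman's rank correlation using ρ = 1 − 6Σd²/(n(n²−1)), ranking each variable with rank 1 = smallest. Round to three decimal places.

Ranks of variable 1: 4, 6, 3, 5, 2, 1
Ranks of variable 2: 2, 5, 4, 6, 1, 3
d = r₁ − r₂: 2, 1, -1, -1, 1, -2
d²: 4, 1, 1, 1, 1, 4; Σd² = 12
ρ = 1 − 6·12/(6·35) = 1 − 72/210 = 0.657

0.657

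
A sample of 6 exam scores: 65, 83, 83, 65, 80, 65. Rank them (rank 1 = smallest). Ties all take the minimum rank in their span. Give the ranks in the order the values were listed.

Sorted (ascending): 65, 65, 65, 80, 83, 83
The 3 values of 65 occupy positions 1–3 → each gets rank 1.
The 2 values of 83 occupy positions 5–6 → each gets rank 5.

1, 5, 5, 1, 4, 1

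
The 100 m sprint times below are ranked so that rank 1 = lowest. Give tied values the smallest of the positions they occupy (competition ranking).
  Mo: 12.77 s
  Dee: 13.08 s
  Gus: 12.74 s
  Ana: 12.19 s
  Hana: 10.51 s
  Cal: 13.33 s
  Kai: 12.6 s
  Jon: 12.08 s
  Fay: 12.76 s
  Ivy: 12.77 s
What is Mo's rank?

7

Sorted (ascending): 10.51, 12.08, 12.19, 12.6, 12.74, 12.76, 12.77, 12.77, 13.08, 13.33
The 2 values of 12.77 occupy positions 7–8 → each gets rank 7.
Mo has value 12.77 s → rank 7.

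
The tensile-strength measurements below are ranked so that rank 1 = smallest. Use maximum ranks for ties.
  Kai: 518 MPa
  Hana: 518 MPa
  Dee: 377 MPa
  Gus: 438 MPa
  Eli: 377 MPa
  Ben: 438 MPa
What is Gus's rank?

Sorted (ascending): 377, 377, 438, 438, 518, 518
The 2 values of 377 occupy positions 1–2 → each gets rank 2.
The 2 values of 438 occupy positions 3–4 → each gets rank 4.
The 2 values of 518 occupy positions 5–6 → each gets rank 6.
Gus has value 438 MPa → rank 4.

4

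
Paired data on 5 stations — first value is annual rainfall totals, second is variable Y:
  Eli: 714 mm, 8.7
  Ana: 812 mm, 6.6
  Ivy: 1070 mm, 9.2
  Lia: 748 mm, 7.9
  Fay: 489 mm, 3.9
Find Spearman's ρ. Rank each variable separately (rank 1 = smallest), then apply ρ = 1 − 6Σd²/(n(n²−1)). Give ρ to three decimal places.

Ranks of variable 1: 2, 4, 5, 3, 1
Ranks of variable 2: 4, 2, 5, 3, 1
d = r₁ − r₂: -2, 2, 0, 0, 0
d²: 4, 4, 0, 0, 0; Σd² = 8
ρ = 1 − 6·8/(5·24) = 1 − 48/120 = 0.600

0.600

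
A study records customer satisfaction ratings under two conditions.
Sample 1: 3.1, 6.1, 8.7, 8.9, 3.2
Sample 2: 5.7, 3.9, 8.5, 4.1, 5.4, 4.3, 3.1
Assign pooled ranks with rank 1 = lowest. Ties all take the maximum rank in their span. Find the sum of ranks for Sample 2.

Sorted (ascending): 3.1, 3.1, 3.2, 3.9, 4.1, 4.3, 5.4, 5.7, 6.1, 8.5, 8.7, 8.9
The 2 values of 3.1 occupy positions 1–2 → each gets rank 2.
Sample 2 values → pooled ranks: 5.7→8, 3.9→4, 8.5→10, 4.1→5, 5.4→7, 4.3→6, 3.1→2
Rank sum = 8 + 4 + 10 + 5 + 7 + 6 + 2 = 42

42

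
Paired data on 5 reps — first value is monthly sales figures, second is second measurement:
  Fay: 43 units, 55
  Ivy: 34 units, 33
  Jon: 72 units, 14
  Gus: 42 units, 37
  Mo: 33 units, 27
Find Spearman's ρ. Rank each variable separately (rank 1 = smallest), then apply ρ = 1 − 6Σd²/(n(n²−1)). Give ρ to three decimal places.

Ranks of variable 1: 4, 2, 5, 3, 1
Ranks of variable 2: 5, 3, 1, 4, 2
d = r₁ − r₂: -1, -1, 4, -1, -1
d²: 1, 1, 16, 1, 1; Σd² = 20
ρ = 1 − 6·20/(5·24) = 1 − 120/120 = 0.000

0.000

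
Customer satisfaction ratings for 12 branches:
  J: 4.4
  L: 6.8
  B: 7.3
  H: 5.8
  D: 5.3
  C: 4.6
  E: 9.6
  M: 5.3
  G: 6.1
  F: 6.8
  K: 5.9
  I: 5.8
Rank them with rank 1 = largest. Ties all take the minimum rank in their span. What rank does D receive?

Sorted (descending): 9.6, 7.3, 6.8, 6.8, 6.1, 5.9, 5.8, 5.8, 5.3, 5.3, 4.6, 4.4
The 2 values of 6.8 occupy positions 3–4 → each gets rank 3.
The 2 values of 5.8 occupy positions 7–8 → each gets rank 7.
The 2 values of 5.3 occupy positions 9–10 → each gets rank 9.
D has value 5.3 → rank 9.

9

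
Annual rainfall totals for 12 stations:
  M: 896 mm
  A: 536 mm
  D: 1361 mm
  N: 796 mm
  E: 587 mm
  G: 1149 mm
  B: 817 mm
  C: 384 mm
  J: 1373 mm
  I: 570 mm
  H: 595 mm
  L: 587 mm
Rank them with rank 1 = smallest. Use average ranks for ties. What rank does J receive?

Sorted (ascending): 384, 536, 570, 587, 587, 595, 796, 817, 896, 1149, 1361, 1373
The 2 values of 587 occupy positions 4–5 → average rank (4+5)/2 = 4.5.
J has value 1373 mm → rank 12.

12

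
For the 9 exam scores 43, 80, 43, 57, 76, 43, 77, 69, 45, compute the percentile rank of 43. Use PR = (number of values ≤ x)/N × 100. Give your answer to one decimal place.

33.3

N = 9.
Strictly below 43: 0. Equal to 43: 3.
PR = 3/9 × 100 = 33.3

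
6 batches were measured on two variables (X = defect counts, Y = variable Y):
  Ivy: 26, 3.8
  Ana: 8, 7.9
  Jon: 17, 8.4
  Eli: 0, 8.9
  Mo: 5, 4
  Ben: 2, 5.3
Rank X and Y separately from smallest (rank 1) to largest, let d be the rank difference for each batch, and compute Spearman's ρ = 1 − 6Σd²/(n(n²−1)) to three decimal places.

Ranks of variable 1: 6, 4, 5, 1, 3, 2
Ranks of variable 2: 1, 4, 5, 6, 2, 3
d = r₁ − r₂: 5, 0, 0, -5, 1, -1
d²: 25, 0, 0, 25, 1, 1; Σd² = 52
ρ = 1 − 6·52/(6·35) = 1 − 312/210 = -0.486

-0.486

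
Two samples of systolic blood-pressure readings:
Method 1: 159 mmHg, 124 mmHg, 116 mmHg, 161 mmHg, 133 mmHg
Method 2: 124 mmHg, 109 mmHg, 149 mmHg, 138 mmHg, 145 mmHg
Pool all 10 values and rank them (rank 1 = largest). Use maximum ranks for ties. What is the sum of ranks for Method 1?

26

Sorted (descending): 161, 159, 149, 145, 138, 133, 124, 124, 116, 109
The 2 values of 124 occupy positions 7–8 → each gets rank 8.
Method 1 values → pooled ranks: 159→2, 124→8, 116→9, 161→1, 133→6
Rank sum = 2 + 8 + 9 + 1 + 6 = 26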